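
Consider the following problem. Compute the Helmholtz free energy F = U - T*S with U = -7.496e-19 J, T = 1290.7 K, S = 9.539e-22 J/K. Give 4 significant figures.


Step 1: T*S = 1290.7 * 9.539e-22 = 1.231e-18 J
Step 2: F = U - T*S = -7.496e-19 - 1.231e-18
Step 3: F = -1.981e-18 J

-1.981e-18


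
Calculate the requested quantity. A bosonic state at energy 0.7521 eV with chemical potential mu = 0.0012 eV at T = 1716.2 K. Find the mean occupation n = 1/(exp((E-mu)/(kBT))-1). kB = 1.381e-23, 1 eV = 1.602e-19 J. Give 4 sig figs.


Step 1: (E - mu) = 0.7509 eV
Step 2: x = (E-mu)*eV/(kB*T) = 0.7509*1.602e-19/(1.381e-23*1716.2) = 5.076
Step 3: exp(x) = 160.1
Step 4: n = 1/(exp(x)-1) = 0.006287

0.006287


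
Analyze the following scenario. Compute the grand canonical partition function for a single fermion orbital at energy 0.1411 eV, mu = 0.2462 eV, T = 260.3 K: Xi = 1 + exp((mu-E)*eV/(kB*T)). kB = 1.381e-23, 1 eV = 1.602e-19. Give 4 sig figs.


Step 1: (mu - E) = 0.2462 - 0.1411 = 0.1051 eV
Step 2: x = (mu-E)*eV/(kB*T) = 0.1051*1.602e-19/(1.381e-23*260.3) = 4.684
Step 3: exp(x) = 108.2
Step 4: Xi = 1 + 108.2 = 109.2

109.2


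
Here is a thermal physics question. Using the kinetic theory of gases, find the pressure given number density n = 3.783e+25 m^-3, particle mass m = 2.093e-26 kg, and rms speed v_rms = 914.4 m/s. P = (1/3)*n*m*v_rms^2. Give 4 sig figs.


Step 1: v_rms^2 = 914.4^2 = 8.361e+05
Step 2: n*m = 3.783e+25*2.093e-26 = 0.7918
Step 3: P = (1/3)*0.7918*8.361e+05 = 2.207e+05 Pa

2.207e+05


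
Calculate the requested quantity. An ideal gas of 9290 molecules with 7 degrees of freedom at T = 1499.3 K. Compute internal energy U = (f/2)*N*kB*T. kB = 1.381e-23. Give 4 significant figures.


Step 1: f/2 = 7/2 = 3.5
Step 2: N*kB*T = 9290*1.381e-23*1499.3 = 1.924e-16
Step 3: U = 3.5 * 1.924e-16 = 6.732e-16 J

6.732e-16


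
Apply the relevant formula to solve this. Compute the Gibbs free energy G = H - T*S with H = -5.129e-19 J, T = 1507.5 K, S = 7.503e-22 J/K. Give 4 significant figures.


Step 1: T*S = 1507.5 * 7.503e-22 = 1.131e-18 J
Step 2: G = H - T*S = -5.129e-19 - 1.131e-18
Step 3: G = -1.644e-18 J

-1.644e-18


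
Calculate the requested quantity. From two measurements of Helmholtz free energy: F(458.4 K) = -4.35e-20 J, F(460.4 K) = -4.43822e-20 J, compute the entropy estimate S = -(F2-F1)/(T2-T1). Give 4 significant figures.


Step 1: dF = F2 - F1 = -4.43822e-20 - (-4.35e-20) = -8.822e-22 J
Step 2: dT = T2 - T1 = 460.4 - 458.4 = 2 K
Step 3: S = -dF/dT = -(-8.822e-22)/2 = 4.411e-22 J/K

4.411e-22


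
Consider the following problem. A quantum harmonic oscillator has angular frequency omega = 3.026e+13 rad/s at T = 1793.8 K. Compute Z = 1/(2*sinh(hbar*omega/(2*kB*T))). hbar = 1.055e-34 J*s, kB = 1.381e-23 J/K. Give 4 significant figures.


Step 1: Compute x = hbar*omega/(kB*T) = 1.055e-34*3.026e+13/(1.381e-23*1793.8) = 0.1289
Step 2: x/2 = 0.06444
Step 3: sinh(x/2) = 0.06448
Step 4: Z = 1/(2*0.06448) = 7.754

7.754


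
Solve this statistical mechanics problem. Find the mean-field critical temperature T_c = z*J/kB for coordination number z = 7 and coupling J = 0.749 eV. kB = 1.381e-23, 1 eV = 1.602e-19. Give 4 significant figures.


Step 1: z*J = 7*0.749 = 5.243 eV
Step 2: Convert to Joules: 5.243*1.602e-19 = 8.399e-19 J
Step 3: T_c = 8.399e-19 / 1.381e-23 = 6.082e+04 K

6.082e+04


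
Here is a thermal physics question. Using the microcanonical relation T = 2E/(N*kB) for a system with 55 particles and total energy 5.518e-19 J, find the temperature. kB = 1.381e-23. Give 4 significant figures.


Step 1: Numerator = 2*E = 2*5.518e-19 = 1.104e-18 J
Step 2: Denominator = N*kB = 55*1.381e-23 = 7.595e-22
Step 3: T = 1.104e-18 / 7.595e-22 = 1453 K

1453


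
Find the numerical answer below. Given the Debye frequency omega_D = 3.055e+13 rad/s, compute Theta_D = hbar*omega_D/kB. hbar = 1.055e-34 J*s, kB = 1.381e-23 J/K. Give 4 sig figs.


Step 1: hbar*omega_D = 1.055e-34 * 3.055e+13 = 3.223e-21 J
Step 2: Theta_D = 3.223e-21 / 1.381e-23
Step 3: Theta_D = 233.4 K

233.4


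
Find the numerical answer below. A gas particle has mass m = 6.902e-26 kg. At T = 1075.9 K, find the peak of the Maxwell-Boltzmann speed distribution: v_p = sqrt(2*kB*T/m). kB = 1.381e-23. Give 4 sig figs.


Step 1: Numerator = 2*kB*T = 2*1.381e-23*1075.9 = 2.972e-20
Step 2: Ratio = 2.972e-20 / 6.902e-26 = 4.305e+05
Step 3: v_p = sqrt(4.305e+05) = 656.2 m/s

656.2


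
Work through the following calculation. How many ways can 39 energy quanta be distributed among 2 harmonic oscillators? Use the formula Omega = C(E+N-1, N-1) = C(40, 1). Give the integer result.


Step 1: Use binomial coefficient C(40, 1)
Step 2: Numerator = 40! / 39!
Step 3: Denominator = 1!
Step 4: Omega = 40

40


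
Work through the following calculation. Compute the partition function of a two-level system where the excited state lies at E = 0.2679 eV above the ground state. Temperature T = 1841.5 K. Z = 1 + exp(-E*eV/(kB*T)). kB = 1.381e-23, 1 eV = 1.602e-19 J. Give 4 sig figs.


Step 1: Compute beta*E = E*eV/(kB*T) = 0.2679*1.602e-19/(1.381e-23*1841.5) = 1.688
Step 2: exp(-beta*E) = exp(-1.688) = 0.185
Step 3: Z = 1 + 0.185 = 1.185

1.185


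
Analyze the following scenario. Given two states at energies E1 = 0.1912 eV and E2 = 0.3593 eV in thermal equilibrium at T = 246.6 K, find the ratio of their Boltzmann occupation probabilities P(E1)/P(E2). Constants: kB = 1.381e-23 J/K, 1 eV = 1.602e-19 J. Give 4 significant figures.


Step 1: Compute energy difference dE = E1 - E2 = 0.1912 - 0.3593 = -0.1681 eV
Step 2: Convert to Joules: dE_J = -0.1681 * 1.602e-19 = -2.693e-20 J
Step 3: Compute exponent = -dE_J / (kB * T) = -(-2.693e-20) / (1.381e-23 * 246.6) = 7.908
Step 4: P(E1)/P(E2) = exp(7.908) = 2718

2718


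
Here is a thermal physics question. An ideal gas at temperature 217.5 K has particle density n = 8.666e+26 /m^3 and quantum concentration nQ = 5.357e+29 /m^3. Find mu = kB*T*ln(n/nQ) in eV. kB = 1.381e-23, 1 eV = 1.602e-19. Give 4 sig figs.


Step 1: n/nQ = 8.666e+26/5.357e+29 = 0.001618
Step 2: ln(n/nQ) = -6.427
Step 3: mu = kB*T*ln(n/nQ) = 3.004e-21*-6.427 = -1.93e-20 J
Step 4: Convert to eV: -1.93e-20/1.602e-19 = -0.1205 eV

-0.1205


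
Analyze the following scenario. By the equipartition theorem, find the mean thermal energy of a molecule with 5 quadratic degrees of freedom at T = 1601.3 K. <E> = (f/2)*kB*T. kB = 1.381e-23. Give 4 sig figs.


Step 1: f/2 = 5/2 = 2.5
Step 2: kB*T = 1.381e-23 * 1601.3 = 2.211e-20
Step 3: <E> = 2.5 * 2.211e-20 = 5.528e-20 J

5.528e-20


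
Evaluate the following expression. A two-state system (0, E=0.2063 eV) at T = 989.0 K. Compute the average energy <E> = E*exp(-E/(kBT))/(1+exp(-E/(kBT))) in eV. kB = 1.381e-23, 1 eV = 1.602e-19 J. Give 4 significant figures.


Step 1: beta*E = 0.2063*1.602e-19/(1.381e-23*989.0) = 2.42
Step 2: exp(-beta*E) = 0.08894
Step 3: <E> = 0.2063*0.08894/(1+0.08894) = 0.01685 eV

0.01685


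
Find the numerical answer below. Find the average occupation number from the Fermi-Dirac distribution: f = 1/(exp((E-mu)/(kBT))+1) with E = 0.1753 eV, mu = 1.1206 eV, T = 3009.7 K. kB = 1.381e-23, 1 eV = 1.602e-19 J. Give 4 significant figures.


Step 1: (E - mu) = 0.1753 - 1.1206 = -0.9453 eV
Step 2: Convert: (E-mu)*eV = -1.514e-19 J
Step 3: x = (E-mu)*eV/(kB*T) = -3.643
Step 4: f = 1/(exp(-3.643)+1) = 0.9745

0.9745


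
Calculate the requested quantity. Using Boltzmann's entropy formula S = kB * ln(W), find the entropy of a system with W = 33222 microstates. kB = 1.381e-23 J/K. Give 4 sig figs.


Step 1: ln(W) = ln(33222) = 10.41
Step 2: S = kB * ln(W) = 1.381e-23 * 10.41
Step 3: S = 1.438e-22 J/K

1.438e-22


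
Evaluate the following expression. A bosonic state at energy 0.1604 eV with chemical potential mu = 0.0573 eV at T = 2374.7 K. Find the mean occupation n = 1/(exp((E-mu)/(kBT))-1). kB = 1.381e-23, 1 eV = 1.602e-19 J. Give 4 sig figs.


Step 1: (E - mu) = 0.1031 eV
Step 2: x = (E-mu)*eV/(kB*T) = 0.1031*1.602e-19/(1.381e-23*2374.7) = 0.5036
Step 3: exp(x) = 1.655
Step 4: n = 1/(exp(x)-1) = 1.527

1.527


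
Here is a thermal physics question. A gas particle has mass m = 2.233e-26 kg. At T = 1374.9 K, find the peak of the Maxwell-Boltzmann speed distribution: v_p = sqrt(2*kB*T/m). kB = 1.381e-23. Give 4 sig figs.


Step 1: Numerator = 2*kB*T = 2*1.381e-23*1374.9 = 3.797e-20
Step 2: Ratio = 3.797e-20 / 2.233e-26 = 1.701e+06
Step 3: v_p = sqrt(1.701e+06) = 1304 m/s

1304


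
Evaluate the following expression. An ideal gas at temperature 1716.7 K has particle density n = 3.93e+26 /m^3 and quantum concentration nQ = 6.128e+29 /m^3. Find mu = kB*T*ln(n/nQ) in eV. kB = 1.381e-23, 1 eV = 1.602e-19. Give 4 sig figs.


Step 1: n/nQ = 3.93e+26/6.128e+29 = 0.0006413
Step 2: ln(n/nQ) = -7.352
Step 3: mu = kB*T*ln(n/nQ) = 2.371e-20*-7.352 = -1.743e-19 J
Step 4: Convert to eV: -1.743e-19/1.602e-19 = -1.088 eV

-1.088


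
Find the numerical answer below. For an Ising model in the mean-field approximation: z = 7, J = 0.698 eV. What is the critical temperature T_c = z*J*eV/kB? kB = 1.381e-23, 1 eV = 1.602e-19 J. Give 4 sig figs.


Step 1: z*J = 7*0.698 = 4.886 eV
Step 2: Convert to Joules: 4.886*1.602e-19 = 7.827e-19 J
Step 3: T_c = 7.827e-19 / 1.381e-23 = 5.668e+04 K

5.668e+04


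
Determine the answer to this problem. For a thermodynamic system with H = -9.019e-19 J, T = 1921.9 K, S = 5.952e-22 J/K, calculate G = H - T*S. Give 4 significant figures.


Step 1: T*S = 1921.9 * 5.952e-22 = 1.144e-18 J
Step 2: G = H - T*S = -9.019e-19 - 1.144e-18
Step 3: G = -2.046e-18 J

-2.046e-18


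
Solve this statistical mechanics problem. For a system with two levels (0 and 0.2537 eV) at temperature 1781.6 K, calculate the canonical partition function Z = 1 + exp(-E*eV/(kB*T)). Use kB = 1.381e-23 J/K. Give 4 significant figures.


Step 1: Compute beta*E = E*eV/(kB*T) = 0.2537*1.602e-19/(1.381e-23*1781.6) = 1.652
Step 2: exp(-beta*E) = exp(-1.652) = 0.1917
Step 3: Z = 1 + 0.1917 = 1.192

1.192


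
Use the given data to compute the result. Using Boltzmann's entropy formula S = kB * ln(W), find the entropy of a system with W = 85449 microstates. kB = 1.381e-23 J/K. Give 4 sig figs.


Step 1: ln(W) = ln(85449) = 11.36
Step 2: S = kB * ln(W) = 1.381e-23 * 11.36
Step 3: S = 1.568e-22 J/K

1.568e-22


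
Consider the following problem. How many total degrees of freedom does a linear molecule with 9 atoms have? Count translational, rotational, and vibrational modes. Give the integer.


Step 1: Translational DOF = 3
Step 2: Rotational DOF (linear) = 2
Step 3: Vibrational DOF = 3*9 - 5 = 22
Step 4: Total = 3 + 2 + 22 = 27

27


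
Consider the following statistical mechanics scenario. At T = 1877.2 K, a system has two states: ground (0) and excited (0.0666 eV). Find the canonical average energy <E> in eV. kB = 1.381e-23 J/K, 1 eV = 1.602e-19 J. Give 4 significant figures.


Step 1: beta*E = 0.0666*1.602e-19/(1.381e-23*1877.2) = 0.4116
Step 2: exp(-beta*E) = 0.6626
Step 3: <E> = 0.0666*0.6626/(1+0.6626) = 0.02654 eV

0.02654


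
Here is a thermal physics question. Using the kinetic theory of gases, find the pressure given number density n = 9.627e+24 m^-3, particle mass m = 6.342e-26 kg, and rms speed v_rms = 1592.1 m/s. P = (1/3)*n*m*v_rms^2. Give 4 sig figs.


Step 1: v_rms^2 = 1592.1^2 = 2.535e+06
Step 2: n*m = 9.627e+24*6.342e-26 = 0.6105
Step 3: P = (1/3)*0.6105*2.535e+06 = 5.159e+05 Pa

5.159e+05


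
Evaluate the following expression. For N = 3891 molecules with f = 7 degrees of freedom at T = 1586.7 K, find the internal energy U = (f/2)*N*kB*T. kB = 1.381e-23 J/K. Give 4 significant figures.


Step 1: f/2 = 7/2 = 3.5
Step 2: N*kB*T = 3891*1.381e-23*1586.7 = 8.526e-17
Step 3: U = 3.5 * 8.526e-17 = 2.984e-16 J

2.984e-16


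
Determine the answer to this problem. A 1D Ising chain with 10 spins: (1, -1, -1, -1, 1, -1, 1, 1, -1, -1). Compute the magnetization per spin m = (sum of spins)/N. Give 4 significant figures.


Step 1: Count up spins (+1): 4, down spins (-1): 6
Step 2: Total magnetization M = 4 - 6 = -2
Step 3: m = M/N = -2/10 = -0.2

-0.2


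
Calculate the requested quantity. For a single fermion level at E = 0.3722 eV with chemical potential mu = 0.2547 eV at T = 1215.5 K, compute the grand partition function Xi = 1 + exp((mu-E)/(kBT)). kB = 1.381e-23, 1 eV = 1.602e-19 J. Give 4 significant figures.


Step 1: (mu - E) = 0.2547 - 0.3722 = -0.1175 eV
Step 2: x = (mu-E)*eV/(kB*T) = -0.1175*1.602e-19/(1.381e-23*1215.5) = -1.121
Step 3: exp(x) = 0.3258
Step 4: Xi = 1 + 0.3258 = 1.326

1.326


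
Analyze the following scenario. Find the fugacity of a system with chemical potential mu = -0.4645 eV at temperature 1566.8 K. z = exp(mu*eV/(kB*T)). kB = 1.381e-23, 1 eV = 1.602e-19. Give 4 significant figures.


Step 1: Convert mu to Joules: -0.4645*1.602e-19 = -7.441e-20 J
Step 2: kB*T = 1.381e-23*1566.8 = 2.164e-20 J
Step 3: mu/(kB*T) = -3.439
Step 4: z = exp(-3.439) = 0.03209

0.03209


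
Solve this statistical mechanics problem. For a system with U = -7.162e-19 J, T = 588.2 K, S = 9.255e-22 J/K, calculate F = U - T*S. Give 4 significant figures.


Step 1: T*S = 588.2 * 9.255e-22 = 5.444e-19 J
Step 2: F = U - T*S = -7.162e-19 - 5.444e-19
Step 3: F = -1.261e-18 J

-1.261e-18


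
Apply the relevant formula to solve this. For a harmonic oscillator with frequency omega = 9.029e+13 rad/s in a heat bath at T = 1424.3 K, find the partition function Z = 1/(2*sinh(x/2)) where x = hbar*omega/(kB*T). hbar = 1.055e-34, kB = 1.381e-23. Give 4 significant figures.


Step 1: Compute x = hbar*omega/(kB*T) = 1.055e-34*9.029e+13/(1.381e-23*1424.3) = 0.4843
Step 2: x/2 = 0.2421
Step 3: sinh(x/2) = 0.2445
Step 4: Z = 1/(2*0.2445) = 2.045

2.045


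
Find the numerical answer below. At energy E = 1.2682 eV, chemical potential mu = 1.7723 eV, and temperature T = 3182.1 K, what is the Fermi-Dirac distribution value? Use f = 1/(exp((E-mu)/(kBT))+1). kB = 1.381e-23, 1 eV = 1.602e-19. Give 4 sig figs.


Step 1: (E - mu) = 1.2682 - 1.7723 = -0.5041 eV
Step 2: Convert: (E-mu)*eV = -8.076e-20 J
Step 3: x = (E-mu)*eV/(kB*T) = -1.838
Step 4: f = 1/(exp(-1.838)+1) = 0.8627

0.8627


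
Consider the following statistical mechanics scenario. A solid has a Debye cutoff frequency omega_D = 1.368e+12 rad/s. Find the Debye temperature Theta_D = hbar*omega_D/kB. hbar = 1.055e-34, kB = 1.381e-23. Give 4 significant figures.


Step 1: hbar*omega_D = 1.055e-34 * 1.368e+12 = 1.443e-22 J
Step 2: Theta_D = 1.443e-22 / 1.381e-23
Step 3: Theta_D = 10.45 K

10.45


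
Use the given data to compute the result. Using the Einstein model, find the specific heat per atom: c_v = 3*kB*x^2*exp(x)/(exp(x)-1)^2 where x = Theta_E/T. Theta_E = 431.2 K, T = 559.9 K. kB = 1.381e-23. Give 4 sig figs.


Step 1: x = Theta_E/T = 431.2/559.9 = 0.7701
Step 2: x^2 = 0.5931
Step 3: exp(x) = 2.16
Step 4: c_v = 3*1.381e-23*0.5931*2.16/(2.16-1)^2 = 3.944e-23

3.944e-23


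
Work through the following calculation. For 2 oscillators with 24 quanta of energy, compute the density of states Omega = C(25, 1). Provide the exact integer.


Step 1: Use binomial coefficient C(25, 1)
Step 2: Numerator = 25! / 24!
Step 3: Denominator = 1!
Step 4: Omega = 25

25


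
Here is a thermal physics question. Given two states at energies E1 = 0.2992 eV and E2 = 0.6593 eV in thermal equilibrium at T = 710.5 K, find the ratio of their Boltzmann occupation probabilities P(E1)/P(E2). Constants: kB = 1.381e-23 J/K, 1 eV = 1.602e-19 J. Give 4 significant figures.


Step 1: Compute energy difference dE = E1 - E2 = 0.2992 - 0.6593 = -0.3601 eV
Step 2: Convert to Joules: dE_J = -0.3601 * 1.602e-19 = -5.769e-20 J
Step 3: Compute exponent = -dE_J / (kB * T) = -(-5.769e-20) / (1.381e-23 * 710.5) = 5.879
Step 4: P(E1)/P(E2) = exp(5.879) = 357.6

357.6


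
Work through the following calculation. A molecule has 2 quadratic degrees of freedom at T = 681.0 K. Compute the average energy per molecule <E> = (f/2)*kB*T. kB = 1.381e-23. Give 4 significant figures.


Step 1: f/2 = 2/2 = 1
Step 2: kB*T = 1.381e-23 * 681.0 = 9.405e-21
Step 3: <E> = 1 * 9.405e-21 = 9.405e-21 J

9.405e-21


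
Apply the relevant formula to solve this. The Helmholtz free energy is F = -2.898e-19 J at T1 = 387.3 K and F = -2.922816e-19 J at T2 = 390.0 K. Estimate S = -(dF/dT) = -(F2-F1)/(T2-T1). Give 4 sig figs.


Step 1: dF = F2 - F1 = -2.922816e-19 - (-2.898e-19) = -2.4816e-21 J
Step 2: dT = T2 - T1 = 390.0 - 387.3 = 2.7 K
Step 3: S = -dF/dT = -(-2.4816e-21)/2.7 = 9.191e-22 J/K

9.191e-22


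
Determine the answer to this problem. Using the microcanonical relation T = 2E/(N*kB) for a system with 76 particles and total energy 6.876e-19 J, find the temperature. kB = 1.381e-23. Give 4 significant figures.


Step 1: Numerator = 2*E = 2*6.876e-19 = 1.375e-18 J
Step 2: Denominator = N*kB = 76*1.381e-23 = 1.05e-21
Step 3: T = 1.375e-18 / 1.05e-21 = 1310 K

1310


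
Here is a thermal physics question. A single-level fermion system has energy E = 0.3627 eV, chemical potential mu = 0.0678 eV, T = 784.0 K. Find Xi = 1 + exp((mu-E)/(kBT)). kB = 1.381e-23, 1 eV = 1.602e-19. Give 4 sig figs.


Step 1: (mu - E) = 0.0678 - 0.3627 = -0.2949 eV
Step 2: x = (mu-E)*eV/(kB*T) = -0.2949*1.602e-19/(1.381e-23*784.0) = -4.363
Step 3: exp(x) = 0.01273
Step 4: Xi = 1 + 0.01273 = 1.013

1.013


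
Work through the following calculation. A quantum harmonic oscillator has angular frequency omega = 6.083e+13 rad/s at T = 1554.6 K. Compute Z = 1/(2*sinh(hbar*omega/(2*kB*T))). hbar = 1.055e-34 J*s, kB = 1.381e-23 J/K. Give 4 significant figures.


Step 1: Compute x = hbar*omega/(kB*T) = 1.055e-34*6.083e+13/(1.381e-23*1554.6) = 0.2989
Step 2: x/2 = 0.1495
Step 3: sinh(x/2) = 0.15
Step 4: Z = 1/(2*0.15) = 3.333

3.333


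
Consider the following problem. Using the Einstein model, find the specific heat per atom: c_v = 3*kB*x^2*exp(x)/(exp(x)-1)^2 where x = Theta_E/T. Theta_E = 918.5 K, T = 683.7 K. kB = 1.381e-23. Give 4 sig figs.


Step 1: x = Theta_E/T = 918.5/683.7 = 1.343
Step 2: x^2 = 1.805
Step 3: exp(x) = 3.832
Step 4: c_v = 3*1.381e-23*1.805*3.832/(3.832-1)^2 = 3.572e-23

3.572e-23


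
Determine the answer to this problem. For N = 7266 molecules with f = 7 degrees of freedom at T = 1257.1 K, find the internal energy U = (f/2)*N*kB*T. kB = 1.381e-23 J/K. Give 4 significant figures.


Step 1: f/2 = 7/2 = 3.5
Step 2: N*kB*T = 7266*1.381e-23*1257.1 = 1.261e-16
Step 3: U = 3.5 * 1.261e-16 = 4.415e-16 J

4.415e-16


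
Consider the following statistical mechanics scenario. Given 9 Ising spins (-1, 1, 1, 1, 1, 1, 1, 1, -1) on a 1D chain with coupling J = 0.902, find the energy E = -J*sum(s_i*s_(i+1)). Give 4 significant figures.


Step 1: Nearest-neighbor products: -1, 1, 1, 1, 1, 1, 1, -1
Step 2: Sum of products = 4
Step 3: E = -0.902 * 4 = -3.608

-3.608


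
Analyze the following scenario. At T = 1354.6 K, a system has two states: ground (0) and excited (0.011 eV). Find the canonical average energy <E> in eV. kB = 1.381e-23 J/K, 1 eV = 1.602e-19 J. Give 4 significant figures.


Step 1: beta*E = 0.011*1.602e-19/(1.381e-23*1354.6) = 0.0942
Step 2: exp(-beta*E) = 0.9101
Step 3: <E> = 0.011*0.9101/(1+0.9101) = 0.005241 eV

0.005241


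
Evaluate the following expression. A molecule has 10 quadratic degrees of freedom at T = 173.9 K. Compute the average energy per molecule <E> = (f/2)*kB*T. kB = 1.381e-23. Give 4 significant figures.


Step 1: f/2 = 10/2 = 5
Step 2: kB*T = 1.381e-23 * 173.9 = 2.402e-21
Step 3: <E> = 5 * 2.402e-21 = 1.201e-20 J

1.201e-20


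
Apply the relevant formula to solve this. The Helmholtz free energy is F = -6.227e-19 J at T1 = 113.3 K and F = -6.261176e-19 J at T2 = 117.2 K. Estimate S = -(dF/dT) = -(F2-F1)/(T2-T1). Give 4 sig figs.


Step 1: dF = F2 - F1 = -6.261176e-19 - (-6.227e-19) = -3.4176e-21 J
Step 2: dT = T2 - T1 = 117.2 - 113.3 = 3.9 K
Step 3: S = -dF/dT = -(-3.4176e-21)/3.9 = 8.763e-22 J/K

8.763e-22


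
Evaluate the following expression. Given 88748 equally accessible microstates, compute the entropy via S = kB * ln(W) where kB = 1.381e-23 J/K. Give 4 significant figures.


Step 1: ln(W) = ln(88748) = 11.39
Step 2: S = kB * ln(W) = 1.381e-23 * 11.39
Step 3: S = 1.573e-22 J/K

1.573e-22


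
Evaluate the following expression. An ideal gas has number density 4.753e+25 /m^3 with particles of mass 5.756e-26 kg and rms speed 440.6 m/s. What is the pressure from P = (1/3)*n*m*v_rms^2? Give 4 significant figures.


Step 1: v_rms^2 = 440.6^2 = 1.941e+05
Step 2: n*m = 4.753e+25*5.756e-26 = 2.736
Step 3: P = (1/3)*2.736*1.941e+05 = 1.77e+05 Pa

1.77e+05


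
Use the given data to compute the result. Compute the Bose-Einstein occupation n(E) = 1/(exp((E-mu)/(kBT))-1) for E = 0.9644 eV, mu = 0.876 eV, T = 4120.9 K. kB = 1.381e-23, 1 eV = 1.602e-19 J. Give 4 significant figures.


Step 1: (E - mu) = 0.0884 eV
Step 2: x = (E-mu)*eV/(kB*T) = 0.0884*1.602e-19/(1.381e-23*4120.9) = 0.2488
Step 3: exp(x) = 1.283
Step 4: n = 1/(exp(x)-1) = 3.539

3.539


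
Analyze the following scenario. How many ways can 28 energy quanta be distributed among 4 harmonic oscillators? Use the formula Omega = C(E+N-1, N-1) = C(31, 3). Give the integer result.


Step 1: Use binomial coefficient C(31, 3)
Step 2: Numerator = 31! / 28!
Step 3: Denominator = 3!
Step 4: Omega = 4495

4495


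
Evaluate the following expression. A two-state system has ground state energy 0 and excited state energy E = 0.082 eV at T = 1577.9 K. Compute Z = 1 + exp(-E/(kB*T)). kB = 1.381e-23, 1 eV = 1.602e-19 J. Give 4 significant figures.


Step 1: Compute beta*E = E*eV/(kB*T) = 0.082*1.602e-19/(1.381e-23*1577.9) = 0.6028
Step 2: exp(-beta*E) = exp(-0.6028) = 0.5473
Step 3: Z = 1 + 0.5473 = 1.547

1.547


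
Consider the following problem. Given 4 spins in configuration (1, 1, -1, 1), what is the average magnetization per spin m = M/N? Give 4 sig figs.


Step 1: Count up spins (+1): 3, down spins (-1): 1
Step 2: Total magnetization M = 3 - 1 = 2
Step 3: m = M/N = 2/4 = 0.5

0.5


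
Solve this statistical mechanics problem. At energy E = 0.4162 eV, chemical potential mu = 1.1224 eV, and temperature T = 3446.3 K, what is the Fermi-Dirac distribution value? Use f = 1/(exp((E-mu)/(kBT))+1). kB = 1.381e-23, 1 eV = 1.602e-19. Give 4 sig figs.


Step 1: (E - mu) = 0.4162 - 1.1224 = -0.7062 eV
Step 2: Convert: (E-mu)*eV = -1.131e-19 J
Step 3: x = (E-mu)*eV/(kB*T) = -2.377
Step 4: f = 1/(exp(-2.377)+1) = 0.9151

0.9151


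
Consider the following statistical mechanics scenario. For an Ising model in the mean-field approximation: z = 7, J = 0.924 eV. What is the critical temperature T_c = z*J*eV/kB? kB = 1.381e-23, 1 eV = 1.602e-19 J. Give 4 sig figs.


Step 1: z*J = 7*0.924 = 6.468 eV
Step 2: Convert to Joules: 6.468*1.602e-19 = 1.036e-18 J
Step 3: T_c = 1.036e-18 / 1.381e-23 = 7.503e+04 K

7.503e+04


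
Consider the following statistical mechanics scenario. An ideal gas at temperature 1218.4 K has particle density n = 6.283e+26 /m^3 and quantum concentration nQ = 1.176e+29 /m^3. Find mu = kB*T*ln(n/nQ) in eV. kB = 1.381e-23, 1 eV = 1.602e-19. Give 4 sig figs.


Step 1: n/nQ = 6.283e+26/1.176e+29 = 0.005343
Step 2: ln(n/nQ) = -5.232
Step 3: mu = kB*T*ln(n/nQ) = 1.683e-20*-5.232 = -8.803e-20 J
Step 4: Convert to eV: -8.803e-20/1.602e-19 = -0.5495 eV

-0.5495


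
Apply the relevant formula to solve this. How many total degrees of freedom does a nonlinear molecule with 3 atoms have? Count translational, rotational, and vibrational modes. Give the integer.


Step 1: Translational DOF = 3
Step 2: Rotational DOF (nonlinear) = 3
Step 3: Vibrational DOF = 3*3 - 6 = 3
Step 4: Total = 3 + 3 + 3 = 9

9


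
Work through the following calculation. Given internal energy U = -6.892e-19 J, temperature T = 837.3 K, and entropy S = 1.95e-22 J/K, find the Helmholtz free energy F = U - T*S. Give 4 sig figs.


Step 1: T*S = 837.3 * 1.95e-22 = 1.633e-19 J
Step 2: F = U - T*S = -6.892e-19 - 1.633e-19
Step 3: F = -8.525e-19 J

-8.525e-19


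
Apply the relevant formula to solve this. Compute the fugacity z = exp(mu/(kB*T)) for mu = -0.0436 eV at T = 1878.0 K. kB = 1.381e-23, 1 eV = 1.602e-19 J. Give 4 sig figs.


Step 1: Convert mu to Joules: -0.0436*1.602e-19 = -6.985e-21 J
Step 2: kB*T = 1.381e-23*1878.0 = 2.594e-20 J
Step 3: mu/(kB*T) = -0.2693
Step 4: z = exp(-0.2693) = 0.7639

0.7639


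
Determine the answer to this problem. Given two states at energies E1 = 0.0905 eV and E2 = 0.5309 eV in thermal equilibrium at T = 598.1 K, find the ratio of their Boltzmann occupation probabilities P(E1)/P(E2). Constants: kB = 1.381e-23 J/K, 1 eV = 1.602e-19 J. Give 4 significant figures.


Step 1: Compute energy difference dE = E1 - E2 = 0.0905 - 0.5309 = -0.4404 eV
Step 2: Convert to Joules: dE_J = -0.4404 * 1.602e-19 = -7.055e-20 J
Step 3: Compute exponent = -dE_J / (kB * T) = -(-7.055e-20) / (1.381e-23 * 598.1) = 8.542
Step 4: P(E1)/P(E2) = exp(8.542) = 5124

5124


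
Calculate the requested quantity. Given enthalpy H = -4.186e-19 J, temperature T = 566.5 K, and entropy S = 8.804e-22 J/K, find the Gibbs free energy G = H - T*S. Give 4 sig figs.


Step 1: T*S = 566.5 * 8.804e-22 = 4.987e-19 J
Step 2: G = H - T*S = -4.186e-19 - 4.987e-19
Step 3: G = -9.173e-19 J

-9.173e-19


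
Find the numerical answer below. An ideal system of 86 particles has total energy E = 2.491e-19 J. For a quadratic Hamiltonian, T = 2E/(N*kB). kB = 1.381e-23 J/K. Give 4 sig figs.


Step 1: Numerator = 2*E = 2*2.491e-19 = 4.982e-19 J
Step 2: Denominator = N*kB = 86*1.381e-23 = 1.188e-21
Step 3: T = 4.982e-19 / 1.188e-21 = 419.5 K

419.5


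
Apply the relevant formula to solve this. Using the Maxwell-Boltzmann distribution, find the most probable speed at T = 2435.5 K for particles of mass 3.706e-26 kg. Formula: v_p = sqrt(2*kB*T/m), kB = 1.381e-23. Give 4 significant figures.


Step 1: Numerator = 2*kB*T = 2*1.381e-23*2435.5 = 6.727e-20
Step 2: Ratio = 6.727e-20 / 3.706e-26 = 1.815e+06
Step 3: v_p = sqrt(1.815e+06) = 1347 m/s

1347


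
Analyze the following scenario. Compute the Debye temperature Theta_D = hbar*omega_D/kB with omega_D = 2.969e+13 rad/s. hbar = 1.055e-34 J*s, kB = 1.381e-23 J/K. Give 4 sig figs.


Step 1: hbar*omega_D = 1.055e-34 * 2.969e+13 = 3.132e-21 J
Step 2: Theta_D = 3.132e-21 / 1.381e-23
Step 3: Theta_D = 226.8 K

226.8


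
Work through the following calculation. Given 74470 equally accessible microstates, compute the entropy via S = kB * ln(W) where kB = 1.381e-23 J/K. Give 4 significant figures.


Step 1: ln(W) = ln(74470) = 11.22
Step 2: S = kB * ln(W) = 1.381e-23 * 11.22
Step 3: S = 1.549e-22 J/K

1.549e-22


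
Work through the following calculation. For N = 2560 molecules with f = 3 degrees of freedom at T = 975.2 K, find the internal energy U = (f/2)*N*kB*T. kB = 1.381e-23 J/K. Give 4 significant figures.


Step 1: f/2 = 3/2 = 1.5
Step 2: N*kB*T = 2560*1.381e-23*975.2 = 3.448e-17
Step 3: U = 1.5 * 3.448e-17 = 5.172e-17 J

5.172e-17


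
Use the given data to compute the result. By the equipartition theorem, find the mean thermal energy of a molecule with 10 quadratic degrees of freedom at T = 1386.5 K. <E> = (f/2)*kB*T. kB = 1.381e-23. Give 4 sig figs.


Step 1: f/2 = 10/2 = 5
Step 2: kB*T = 1.381e-23 * 1386.5 = 1.915e-20
Step 3: <E> = 5 * 1.915e-20 = 9.574e-20 J

9.574e-20


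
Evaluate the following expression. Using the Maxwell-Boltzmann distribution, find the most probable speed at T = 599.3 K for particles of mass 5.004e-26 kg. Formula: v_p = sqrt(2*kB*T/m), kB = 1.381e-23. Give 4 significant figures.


Step 1: Numerator = 2*kB*T = 2*1.381e-23*599.3 = 1.655e-20
Step 2: Ratio = 1.655e-20 / 5.004e-26 = 3.308e+05
Step 3: v_p = sqrt(3.308e+05) = 575.1 m/s

575.1


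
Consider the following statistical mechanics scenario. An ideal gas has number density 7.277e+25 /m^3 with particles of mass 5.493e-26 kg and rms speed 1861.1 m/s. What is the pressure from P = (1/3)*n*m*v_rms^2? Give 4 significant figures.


Step 1: v_rms^2 = 1861.1^2 = 3.464e+06
Step 2: n*m = 7.277e+25*5.493e-26 = 3.997
Step 3: P = (1/3)*3.997*3.464e+06 = 4.615e+06 Pa

4.615e+06


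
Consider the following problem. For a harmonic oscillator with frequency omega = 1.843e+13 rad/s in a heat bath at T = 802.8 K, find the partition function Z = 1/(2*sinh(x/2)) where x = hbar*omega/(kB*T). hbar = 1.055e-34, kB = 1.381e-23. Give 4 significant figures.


Step 1: Compute x = hbar*omega/(kB*T) = 1.055e-34*1.843e+13/(1.381e-23*802.8) = 0.1754
Step 2: x/2 = 0.08769
Step 3: sinh(x/2) = 0.0878
Step 4: Z = 1/(2*0.0878) = 5.695

5.695


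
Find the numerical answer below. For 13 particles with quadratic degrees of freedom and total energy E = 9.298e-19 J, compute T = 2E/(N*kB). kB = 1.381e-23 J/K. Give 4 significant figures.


Step 1: Numerator = 2*E = 2*9.298e-19 = 1.86e-18 J
Step 2: Denominator = N*kB = 13*1.381e-23 = 1.795e-22
Step 3: T = 1.86e-18 / 1.795e-22 = 1.036e+04 K

1.036e+04


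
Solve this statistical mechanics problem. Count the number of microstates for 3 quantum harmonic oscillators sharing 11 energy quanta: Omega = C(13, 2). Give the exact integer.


Step 1: Use binomial coefficient C(13, 2)
Step 2: Numerator = 13! / 11!
Step 3: Denominator = 2!
Step 4: Omega = 78

78


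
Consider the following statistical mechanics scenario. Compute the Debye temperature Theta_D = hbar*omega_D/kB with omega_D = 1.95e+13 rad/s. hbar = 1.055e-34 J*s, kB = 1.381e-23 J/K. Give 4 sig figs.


Step 1: hbar*omega_D = 1.055e-34 * 1.95e+13 = 2.057e-21 J
Step 2: Theta_D = 2.057e-21 / 1.381e-23
Step 3: Theta_D = 149 K

149


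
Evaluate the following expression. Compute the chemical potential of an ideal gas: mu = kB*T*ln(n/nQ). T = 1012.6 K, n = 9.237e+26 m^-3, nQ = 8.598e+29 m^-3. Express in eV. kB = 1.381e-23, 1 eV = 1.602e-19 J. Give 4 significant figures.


Step 1: n/nQ = 9.237e+26/8.598e+29 = 0.001074
Step 2: ln(n/nQ) = -6.836
Step 3: mu = kB*T*ln(n/nQ) = 1.398e-20*-6.836 = -9.56e-20 J
Step 4: Convert to eV: -9.56e-20/1.602e-19 = -0.5967 eV

-0.5967


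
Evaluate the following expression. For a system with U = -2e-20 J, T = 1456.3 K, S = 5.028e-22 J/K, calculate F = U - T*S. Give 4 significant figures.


Step 1: T*S = 1456.3 * 5.028e-22 = 7.322e-19 J
Step 2: F = U - T*S = -2e-20 - 7.322e-19
Step 3: F = -7.522e-19 J

-7.522e-19


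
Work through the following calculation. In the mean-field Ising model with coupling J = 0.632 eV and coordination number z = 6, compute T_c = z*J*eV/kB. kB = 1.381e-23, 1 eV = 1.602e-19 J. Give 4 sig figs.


Step 1: z*J = 6*0.632 = 3.792 eV
Step 2: Convert to Joules: 3.792*1.602e-19 = 6.075e-19 J
Step 3: T_c = 6.075e-19 / 1.381e-23 = 4.399e+04 K

4.399e+04


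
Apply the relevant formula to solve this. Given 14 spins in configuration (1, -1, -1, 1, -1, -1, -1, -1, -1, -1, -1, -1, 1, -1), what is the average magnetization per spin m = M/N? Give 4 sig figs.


Step 1: Count up spins (+1): 3, down spins (-1): 11
Step 2: Total magnetization M = 3 - 11 = -8
Step 3: m = M/N = -8/14 = -0.5714

-0.5714


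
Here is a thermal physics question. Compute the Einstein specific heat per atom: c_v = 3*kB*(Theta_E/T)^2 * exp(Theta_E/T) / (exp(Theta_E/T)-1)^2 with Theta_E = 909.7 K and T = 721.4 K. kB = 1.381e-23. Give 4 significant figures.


Step 1: x = Theta_E/T = 909.7/721.4 = 1.261
Step 2: x^2 = 1.59
Step 3: exp(x) = 3.529
Step 4: c_v = 3*1.381e-23*1.59*3.529/(3.529-1)^2 = 3.635e-23

3.635e-23


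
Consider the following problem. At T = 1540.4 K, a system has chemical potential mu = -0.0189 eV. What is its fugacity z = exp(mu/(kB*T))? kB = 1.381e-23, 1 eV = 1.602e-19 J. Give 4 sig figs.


Step 1: Convert mu to Joules: -0.0189*1.602e-19 = -3.028e-21 J
Step 2: kB*T = 1.381e-23*1540.4 = 2.127e-20 J
Step 3: mu/(kB*T) = -0.1423
Step 4: z = exp(-0.1423) = 0.8673

0.8673


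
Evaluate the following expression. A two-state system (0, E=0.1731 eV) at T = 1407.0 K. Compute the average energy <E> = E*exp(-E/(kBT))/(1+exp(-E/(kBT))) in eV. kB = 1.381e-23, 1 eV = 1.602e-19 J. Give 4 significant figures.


Step 1: beta*E = 0.1731*1.602e-19/(1.381e-23*1407.0) = 1.427
Step 2: exp(-beta*E) = 0.24
Step 3: <E> = 0.1731*0.24/(1+0.24) = 0.0335 eV

0.0335


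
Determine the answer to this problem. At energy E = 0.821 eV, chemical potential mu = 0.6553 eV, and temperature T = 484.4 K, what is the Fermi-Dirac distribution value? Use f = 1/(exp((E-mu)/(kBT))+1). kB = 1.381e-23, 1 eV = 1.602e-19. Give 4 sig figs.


Step 1: (E - mu) = 0.821 - 0.6553 = 0.1657 eV
Step 2: Convert: (E-mu)*eV = 2.655e-20 J
Step 3: x = (E-mu)*eV/(kB*T) = 3.968
Step 4: f = 1/(exp(3.968)+1) = 0.01856

0.01856


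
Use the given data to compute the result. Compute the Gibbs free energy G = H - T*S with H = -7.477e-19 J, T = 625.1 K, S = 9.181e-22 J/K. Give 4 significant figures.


Step 1: T*S = 625.1 * 9.181e-22 = 5.739e-19 J
Step 2: G = H - T*S = -7.477e-19 - 5.739e-19
Step 3: G = -1.322e-18 J

-1.322e-18


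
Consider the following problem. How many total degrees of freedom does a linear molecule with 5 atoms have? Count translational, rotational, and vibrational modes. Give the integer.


Step 1: Translational DOF = 3
Step 2: Rotational DOF (linear) = 2
Step 3: Vibrational DOF = 3*5 - 5 = 10
Step 4: Total = 3 + 2 + 10 = 15

15


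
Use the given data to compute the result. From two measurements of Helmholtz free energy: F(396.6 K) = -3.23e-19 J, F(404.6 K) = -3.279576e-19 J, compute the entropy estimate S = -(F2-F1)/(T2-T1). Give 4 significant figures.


Step 1: dF = F2 - F1 = -3.279576e-19 - (-3.23e-19) = -4.9576e-21 J
Step 2: dT = T2 - T1 = 404.6 - 396.6 = 8 K
Step 3: S = -dF/dT = -(-4.9576e-21)/8 = 6.197e-22 J/K

6.197e-22


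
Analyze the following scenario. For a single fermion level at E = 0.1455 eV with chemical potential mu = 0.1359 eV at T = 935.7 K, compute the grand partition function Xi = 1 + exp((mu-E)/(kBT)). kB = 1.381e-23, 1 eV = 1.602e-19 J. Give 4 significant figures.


Step 1: (mu - E) = 0.1359 - 0.1455 = -0.0096 eV
Step 2: x = (mu-E)*eV/(kB*T) = -0.0096*1.602e-19/(1.381e-23*935.7) = -0.119
Step 3: exp(x) = 0.8878
Step 4: Xi = 1 + 0.8878 = 1.888

1.888


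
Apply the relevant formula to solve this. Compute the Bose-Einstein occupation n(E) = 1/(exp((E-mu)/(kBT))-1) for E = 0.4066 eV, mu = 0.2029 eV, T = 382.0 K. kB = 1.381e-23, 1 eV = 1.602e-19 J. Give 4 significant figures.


Step 1: (E - mu) = 0.2037 eV
Step 2: x = (E-mu)*eV/(kB*T) = 0.2037*1.602e-19/(1.381e-23*382.0) = 6.186
Step 3: exp(x) = 485.8
Step 4: n = 1/(exp(x)-1) = 0.002063

0.002063


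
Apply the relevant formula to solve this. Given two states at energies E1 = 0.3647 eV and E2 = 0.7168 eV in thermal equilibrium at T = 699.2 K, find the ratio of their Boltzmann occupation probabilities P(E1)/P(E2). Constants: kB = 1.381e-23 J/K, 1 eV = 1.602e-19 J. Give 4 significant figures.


Step 1: Compute energy difference dE = E1 - E2 = 0.3647 - 0.7168 = -0.3521 eV
Step 2: Convert to Joules: dE_J = -0.3521 * 1.602e-19 = -5.641e-20 J
Step 3: Compute exponent = -dE_J / (kB * T) = -(-5.641e-20) / (1.381e-23 * 699.2) = 5.842
Step 4: P(E1)/P(E2) = exp(5.842) = 344.3

344.3


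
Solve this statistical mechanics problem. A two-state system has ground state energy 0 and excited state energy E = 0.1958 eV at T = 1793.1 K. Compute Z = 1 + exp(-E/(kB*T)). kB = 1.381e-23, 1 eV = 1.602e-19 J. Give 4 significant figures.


Step 1: Compute beta*E = E*eV/(kB*T) = 0.1958*1.602e-19/(1.381e-23*1793.1) = 1.267
Step 2: exp(-beta*E) = exp(-1.267) = 0.2818
Step 3: Z = 1 + 0.2818 = 1.282

1.282


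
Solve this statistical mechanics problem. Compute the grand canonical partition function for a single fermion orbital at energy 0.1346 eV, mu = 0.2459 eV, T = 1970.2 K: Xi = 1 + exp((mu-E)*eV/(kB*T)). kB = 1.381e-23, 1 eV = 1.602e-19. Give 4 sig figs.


Step 1: (mu - E) = 0.2459 - 0.1346 = 0.1113 eV
Step 2: x = (mu-E)*eV/(kB*T) = 0.1113*1.602e-19/(1.381e-23*1970.2) = 0.6553
Step 3: exp(x) = 1.926
Step 4: Xi = 1 + 1.926 = 2.926

2.926


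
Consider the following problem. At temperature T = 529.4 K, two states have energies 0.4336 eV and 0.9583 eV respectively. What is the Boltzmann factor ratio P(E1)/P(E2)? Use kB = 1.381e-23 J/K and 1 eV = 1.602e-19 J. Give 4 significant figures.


Step 1: Compute energy difference dE = E1 - E2 = 0.4336 - 0.9583 = -0.5247 eV
Step 2: Convert to Joules: dE_J = -0.5247 * 1.602e-19 = -8.406e-20 J
Step 3: Compute exponent = -dE_J / (kB * T) = -(-8.406e-20) / (1.381e-23 * 529.4) = 11.5
Step 4: P(E1)/P(E2) = exp(11.5) = 9.845e+04

9.845e+04


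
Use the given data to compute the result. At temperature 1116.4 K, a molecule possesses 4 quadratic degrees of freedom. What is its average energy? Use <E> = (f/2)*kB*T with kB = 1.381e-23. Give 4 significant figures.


Step 1: f/2 = 4/2 = 2
Step 2: kB*T = 1.381e-23 * 1116.4 = 1.542e-20
Step 3: <E> = 2 * 1.542e-20 = 3.083e-20 J

3.083e-20


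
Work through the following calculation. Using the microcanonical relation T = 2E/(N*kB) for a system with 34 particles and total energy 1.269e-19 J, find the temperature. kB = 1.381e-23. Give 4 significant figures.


Step 1: Numerator = 2*E = 2*1.269e-19 = 2.538e-19 J
Step 2: Denominator = N*kB = 34*1.381e-23 = 4.695e-22
Step 3: T = 2.538e-19 / 4.695e-22 = 540.5 K

540.5


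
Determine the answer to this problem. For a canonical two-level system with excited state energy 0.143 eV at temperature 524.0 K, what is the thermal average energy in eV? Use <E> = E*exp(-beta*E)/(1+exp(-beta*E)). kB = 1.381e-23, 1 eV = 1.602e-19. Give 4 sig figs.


Step 1: beta*E = 0.143*1.602e-19/(1.381e-23*524.0) = 3.166
Step 2: exp(-beta*E) = 0.04218
Step 3: <E> = 0.143*0.04218/(1+0.04218) = 0.005788 eV

0.005788


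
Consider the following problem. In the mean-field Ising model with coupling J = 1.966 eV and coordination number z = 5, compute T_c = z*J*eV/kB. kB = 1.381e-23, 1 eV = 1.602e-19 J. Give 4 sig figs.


Step 1: z*J = 5*1.966 = 9.83 eV
Step 2: Convert to Joules: 9.83*1.602e-19 = 1.575e-18 J
Step 3: T_c = 1.575e-18 / 1.381e-23 = 1.14e+05 K

1.14e+05


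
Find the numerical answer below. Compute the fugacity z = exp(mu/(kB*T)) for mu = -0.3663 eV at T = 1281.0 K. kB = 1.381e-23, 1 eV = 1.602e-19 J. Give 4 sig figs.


Step 1: Convert mu to Joules: -0.3663*1.602e-19 = -5.868e-20 J
Step 2: kB*T = 1.381e-23*1281.0 = 1.769e-20 J
Step 3: mu/(kB*T) = -3.317
Step 4: z = exp(-3.317) = 0.03626

0.03626


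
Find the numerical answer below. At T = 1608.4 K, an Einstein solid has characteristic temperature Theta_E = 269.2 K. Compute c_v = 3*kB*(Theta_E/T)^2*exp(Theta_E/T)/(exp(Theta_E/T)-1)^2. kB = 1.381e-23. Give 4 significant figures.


Step 1: x = Theta_E/T = 269.2/1608.4 = 0.1674
Step 2: x^2 = 0.02801
Step 3: exp(x) = 1.182
Step 4: c_v = 3*1.381e-23*0.02801*1.182/(1.182-1)^2 = 4.133e-23

4.133e-23


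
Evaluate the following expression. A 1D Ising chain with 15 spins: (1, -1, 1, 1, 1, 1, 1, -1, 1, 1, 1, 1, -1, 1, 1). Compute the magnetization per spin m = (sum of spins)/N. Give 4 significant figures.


Step 1: Count up spins (+1): 12, down spins (-1): 3
Step 2: Total magnetization M = 12 - 3 = 9
Step 3: m = M/N = 9/15 = 0.6

0.6


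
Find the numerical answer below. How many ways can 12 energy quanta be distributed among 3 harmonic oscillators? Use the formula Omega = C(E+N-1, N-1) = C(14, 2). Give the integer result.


Step 1: Use binomial coefficient C(14, 2)
Step 2: Numerator = 14! / 12!
Step 3: Denominator = 2!
Step 4: Omega = 91

91


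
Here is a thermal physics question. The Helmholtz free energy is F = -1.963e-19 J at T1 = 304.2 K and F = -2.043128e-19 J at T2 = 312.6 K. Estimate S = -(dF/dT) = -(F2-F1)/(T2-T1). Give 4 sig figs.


Step 1: dF = F2 - F1 = -2.043128e-19 - (-1.963e-19) = -8.0128e-21 J
Step 2: dT = T2 - T1 = 312.6 - 304.2 = 8.4 K
Step 3: S = -dF/dT = -(-8.0128e-21)/8.4 = 9.539e-22 J/K

9.539e-22


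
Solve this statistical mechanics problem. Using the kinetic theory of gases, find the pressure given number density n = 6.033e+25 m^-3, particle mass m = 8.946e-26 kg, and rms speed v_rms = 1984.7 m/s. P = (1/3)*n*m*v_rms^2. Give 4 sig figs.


Step 1: v_rms^2 = 1984.7^2 = 3.939e+06
Step 2: n*m = 6.033e+25*8.946e-26 = 5.397
Step 3: P = (1/3)*5.397*3.939e+06 = 7.086e+06 Pa

7.086e+06
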